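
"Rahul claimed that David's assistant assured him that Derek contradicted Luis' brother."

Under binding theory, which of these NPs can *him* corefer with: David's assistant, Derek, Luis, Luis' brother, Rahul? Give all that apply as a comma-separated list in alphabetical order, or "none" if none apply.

Rahul

*him* is a pronoun; Principle B requires it to be free in its binding domain — the clause headed by 'assured'.
— David's assistant: subject of the clause headed by 'assured'; c-commands the pronoun within its binding domain — blocked (Principle B).
— Derek: subject of the clause headed by 'contradicted'; is c-commanded by the pronoun; coreference would bind this R-expression — blocked (Principle C).
— Luis: possessor inside the object DP of the clause headed by 'contradicted'; is c-commanded by the pronoun; coreference would bind this R-expression — blocked (Principle C).
— Luis' brother: object of the clause headed by 'contradicted'; is c-commanded by the pronoun; coreference would bind this R-expression — blocked (Principle C).
— Rahul: subject of the matrix clause; c-commands the pronoun but lies outside its binding domain — allowed.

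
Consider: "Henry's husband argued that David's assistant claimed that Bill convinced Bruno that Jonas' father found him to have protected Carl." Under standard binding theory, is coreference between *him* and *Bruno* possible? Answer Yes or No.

*Bruno* is an R-expression; Principle C requires it to be free (not bound by any c-commanding expression).
— him: subject of the clause headed by 'protected'; the pronoun does not c-command the R-expression — coreference allowed.

Yes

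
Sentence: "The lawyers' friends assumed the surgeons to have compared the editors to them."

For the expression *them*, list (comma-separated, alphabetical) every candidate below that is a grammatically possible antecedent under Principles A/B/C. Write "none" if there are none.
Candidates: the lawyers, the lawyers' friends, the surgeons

the lawyers, the lawyers' friends

*them* is a pronoun; Principle B requires it to be free in its binding domain — the clause headed by 'compared'.
— the lawyers: possessor inside the subject DP of the matrix clause; does not c-command the pronoun — Principle B does not apply; allowed.
— the lawyers' friends: subject of the matrix clause; c-commands the pronoun but lies outside its binding domain — allowed.
— the surgeons: subject of the clause headed by 'compared'; c-commands the pronoun within its binding domain — blocked (Principle B).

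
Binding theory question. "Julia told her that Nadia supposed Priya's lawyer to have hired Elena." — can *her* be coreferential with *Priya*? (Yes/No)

No

*her* is a pronoun; Principle B requires it to be free in its binding domain — the matrix clause.
— Priya: possessor inside the subject DP of the clause headed by 'hired'; is c-commanded by the pronoun; coreference would bind this R-expression — blocked (Principle C).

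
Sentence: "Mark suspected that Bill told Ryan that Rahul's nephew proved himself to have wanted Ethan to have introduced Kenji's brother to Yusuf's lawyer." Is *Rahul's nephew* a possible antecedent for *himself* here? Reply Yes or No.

*himself* is a reflexive; Principle A requires it to be bound within its binding domain — the clause headed by 'proved'.
— Rahul's nephew: subject of the clause headed by 'proved'; c-commands the reflexive within its binding domain — allowed (Principle A).

Yes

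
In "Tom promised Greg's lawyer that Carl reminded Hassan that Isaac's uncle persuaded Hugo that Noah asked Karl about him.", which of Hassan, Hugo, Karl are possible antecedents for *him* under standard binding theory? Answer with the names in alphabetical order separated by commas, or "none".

*him* is a pronoun; Principle B requires it to be free in its binding domain — the clause headed by 'asked'.
— Hassan: object of the clause headed by 'reminded'; c-commands the pronoun but lies outside its binding domain — allowed.
— Hugo: object of the clause headed by 'persuaded'; c-commands the pronoun but lies outside its binding domain — allowed.
— Karl: object of the clause headed by 'asked'; c-commands the pronoun within its binding domain — blocked (Principle B).

Hassan, Hugo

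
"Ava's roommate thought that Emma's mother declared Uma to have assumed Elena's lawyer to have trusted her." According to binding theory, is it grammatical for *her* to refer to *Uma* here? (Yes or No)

*Uma* is an R-expression; Principle C requires it to be free (not bound by any c-commanding expression).
— her: object of the clause headed by 'trusted'; the pronoun does not c-command the R-expression — coreference allowed.

Yes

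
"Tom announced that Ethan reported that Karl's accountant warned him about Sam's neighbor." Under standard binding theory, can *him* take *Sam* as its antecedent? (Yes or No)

No

*him* is a pronoun; Principle B requires it to be free in its binding domain — the clause headed by 'warned'.
— Sam: possessor inside the second object DP of the clause headed by 'warned'; is c-commanded by the pronoun; coreference would bind this R-expression — blocked (Principle C).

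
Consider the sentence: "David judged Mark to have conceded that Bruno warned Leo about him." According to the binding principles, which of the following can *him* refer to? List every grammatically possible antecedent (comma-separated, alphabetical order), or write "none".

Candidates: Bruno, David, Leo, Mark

*him* is a pronoun; Principle B requires it to be free in its binding domain — the clause headed by 'warned'.
— Bruno: subject of the clause headed by 'warned'; c-commands the pronoun within its binding domain — blocked (Principle B).
— David: subject of the matrix clause; c-commands the pronoun but lies outside its binding domain — allowed.
— Leo: object of the clause headed by 'warned'; c-commands the pronoun within its binding domain — blocked (Principle B).
— Mark: subject of the clause headed by 'conceded'; c-commands the pronoun but lies outside its binding domain — allowed.

David, Mark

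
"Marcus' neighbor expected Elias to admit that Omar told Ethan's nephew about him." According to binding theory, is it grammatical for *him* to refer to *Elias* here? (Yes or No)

Yes

*Elias* is an R-expression; Principle C requires it to be free (not bound by any c-commanding expression).
— him: second object of the clause headed by 'told'; the pronoun does not c-command the R-expression — coreference allowed.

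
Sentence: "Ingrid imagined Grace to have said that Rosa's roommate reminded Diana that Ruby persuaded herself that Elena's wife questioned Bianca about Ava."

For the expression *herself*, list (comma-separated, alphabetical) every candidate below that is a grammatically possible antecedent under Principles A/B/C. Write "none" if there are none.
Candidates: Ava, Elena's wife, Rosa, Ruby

*herself* is a reflexive; Principle A requires it to be bound within its binding domain — the clause headed by 'persuaded'.
— Ava: second object of the clause headed by 'questioned'; does not c-command the reflexive — cannot bind it (Principle A).
— Elena's wife: subject of the clause headed by 'questioned'; does not c-command the reflexive — cannot bind it (Principle A).
— Rosa: possessor inside the subject DP of the clause headed by 'reminded'; does not c-command the reflexive — cannot bind it (Principle A).
— Ruby: subject of the clause headed by 'persuaded'; c-commands the reflexive within its binding domain — allowed (Principle A).

Ruby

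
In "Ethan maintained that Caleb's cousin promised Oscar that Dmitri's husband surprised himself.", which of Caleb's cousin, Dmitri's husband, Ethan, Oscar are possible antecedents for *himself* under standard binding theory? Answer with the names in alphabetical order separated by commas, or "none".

*himself* is a reflexive; Principle A requires it to be bound within its binding domain — the clause headed by 'surprised'.
— Caleb's cousin: subject of the clause headed by 'promised'; c-commands the reflexive but lies outside its binding domain — cannot bind it (Principle A).
— Dmitri's husband: subject of the clause headed by 'surprised'; c-commands the reflexive within its binding domain — allowed (Principle A).
— Ethan: subject of the matrix clause; c-commands the reflexive but lies outside its binding domain — cannot bind it (Principle A).
— Oscar: object of the clause headed by 'promised'; c-commands the reflexive but lies outside its binding domain — cannot bind it (Principle A).

Dmitri's husband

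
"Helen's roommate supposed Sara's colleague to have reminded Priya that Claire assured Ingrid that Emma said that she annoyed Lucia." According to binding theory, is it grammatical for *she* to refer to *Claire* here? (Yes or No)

Yes

*Claire* is an R-expression; Principle C requires it to be free (not bound by any c-commanding expression).
— she: subject of the clause headed by 'annoyed'; the pronoun does not c-command the R-expression — coreference allowed.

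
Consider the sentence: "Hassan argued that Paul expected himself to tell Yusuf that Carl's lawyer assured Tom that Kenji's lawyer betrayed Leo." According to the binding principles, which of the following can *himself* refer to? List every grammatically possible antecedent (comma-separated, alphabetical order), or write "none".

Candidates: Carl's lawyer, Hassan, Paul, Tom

*himself* is a reflexive; Principle A requires it to be bound within its binding domain — the clause headed by 'expected'.
— Carl's lawyer: subject of the clause headed by 'assured'; does not c-command the reflexive — cannot bind it (Principle A).
— Hassan: subject of the matrix clause; c-commands the reflexive but lies outside its binding domain — cannot bind it (Principle A).
— Paul: subject of the clause headed by 'expected'; c-commands the reflexive within its binding domain — allowed (Principle A).
— Tom: object of the clause headed by 'assured'; does not c-command the reflexive — cannot bind it (Principle A).

Paul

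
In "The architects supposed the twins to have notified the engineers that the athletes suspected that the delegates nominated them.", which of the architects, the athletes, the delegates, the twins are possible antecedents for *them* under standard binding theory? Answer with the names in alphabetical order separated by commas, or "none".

*them* is a pronoun; Principle B requires it to be free in its binding domain — the clause headed by 'nominated'.
— the architects: subject of the matrix clause; c-commands the pronoun but lies outside its binding domain — allowed.
— the athletes: subject of the clause headed by 'suspected'; c-commands the pronoun but lies outside its binding domain — allowed.
— the delegates: subject of the clause headed by 'nominated'; c-commands the pronoun within its binding domain — blocked (Principle B).
— the twins: subject of the clause headed by 'notified'; c-commands the pronoun but lies outside its binding domain — allowed.

the architects, the athletes, the twins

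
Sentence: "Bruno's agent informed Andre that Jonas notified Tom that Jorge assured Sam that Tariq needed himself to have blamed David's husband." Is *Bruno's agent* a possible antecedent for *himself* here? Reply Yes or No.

*himself* is a reflexive; Principle A requires it to be bound within its binding domain — the clause headed by 'needed'.
— Bruno's agent: subject of the matrix clause; c-commands the reflexive but lies outside its binding domain — cannot bind it (Principle A).

No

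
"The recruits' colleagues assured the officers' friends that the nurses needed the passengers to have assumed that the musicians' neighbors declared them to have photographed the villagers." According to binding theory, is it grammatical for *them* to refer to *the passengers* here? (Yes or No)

Yes

*the passengers* is an R-expression; Principle C requires it to be free (not bound by any c-commanding expression).
— them: subject of the clause headed by 'photographed'; the pronoun does not c-command the R-expression — coreference allowed.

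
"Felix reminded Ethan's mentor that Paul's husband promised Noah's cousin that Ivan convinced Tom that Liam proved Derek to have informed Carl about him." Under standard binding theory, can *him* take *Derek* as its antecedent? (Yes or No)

No

*him* is a pronoun; Principle B requires it to be free in its binding domain — the clause headed by 'informed'.
— Derek: subject of the clause headed by 'informed'; c-commands the pronoun within its binding domain — blocked (Principle B).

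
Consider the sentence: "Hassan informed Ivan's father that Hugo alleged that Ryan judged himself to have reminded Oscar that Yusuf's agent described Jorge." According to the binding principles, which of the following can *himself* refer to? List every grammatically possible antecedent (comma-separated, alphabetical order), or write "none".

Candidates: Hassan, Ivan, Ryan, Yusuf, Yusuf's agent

Ryan

*himself* is a reflexive; Principle A requires it to be bound within its binding domain — the clause headed by 'judged'.
— Hassan: subject of the matrix clause; c-commands the reflexive but lies outside its binding domain — cannot bind it (Principle A).
— Ivan: possessor inside the object DP of the matrix clause; does not c-command the reflexive — cannot bind it (Principle A).
— Ryan: subject of the clause headed by 'judged'; c-commands the reflexive within its binding domain — allowed (Principle A).
— Yusuf: possessor inside the subject DP of the clause headed by 'described'; does not c-command the reflexive — cannot bind it (Principle A).
— Yusuf's agent: subject of the clause headed by 'described'; does not c-command the reflexive — cannot bind it (Principle A).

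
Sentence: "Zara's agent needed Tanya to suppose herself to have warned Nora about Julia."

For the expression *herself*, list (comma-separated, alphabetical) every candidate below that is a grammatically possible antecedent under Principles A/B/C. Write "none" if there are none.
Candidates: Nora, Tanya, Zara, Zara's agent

Tanya

*herself* is a reflexive; Principle A requires it to be bound within its binding domain — the clause headed by 'suppose'.
— Nora: object of the clause headed by 'warned'; does not c-command the reflexive — cannot bind it (Principle A).
— Tanya: subject of the clause headed by 'suppose'; c-commands the reflexive within its binding domain — allowed (Principle A).
— Zara: possessor inside the subject DP of the matrix clause; does not c-command the reflexive — cannot bind it (Principle A).
— Zara's agent: subject of the matrix clause; c-commands the reflexive but lies outside its binding domain — cannot bind it (Principle A).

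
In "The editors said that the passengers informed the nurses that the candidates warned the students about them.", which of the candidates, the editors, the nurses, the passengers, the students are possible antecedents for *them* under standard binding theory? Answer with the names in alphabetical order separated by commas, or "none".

*them* is a pronoun; Principle B requires it to be free in its binding domain — the clause headed by 'warned'.
— the candidates: subject of the clause headed by 'warned'; c-commands the pronoun within its binding domain — blocked (Principle B).
— the editors: subject of the matrix clause; c-commands the pronoun but lies outside its binding domain — allowed.
— the nurses: object of the clause headed by 'informed'; c-commands the pronoun but lies outside its binding domain — allowed.
— the passengers: subject of the clause headed by 'informed'; c-commands the pronoun but lies outside its binding domain — allowed.
— the students: object of the clause headed by 'warned'; c-commands the pronoun within its binding domain — blocked (Principle B).

the editors, the nurses, the passengers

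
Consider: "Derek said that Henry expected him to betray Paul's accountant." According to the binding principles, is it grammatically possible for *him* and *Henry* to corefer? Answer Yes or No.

No

*him* is a pronoun; Principle B requires it to be free in its binding domain — the clause headed by 'expected'.
— Henry: subject of the clause headed by 'expected'; c-commands the pronoun within its binding domain — blocked (Principle B).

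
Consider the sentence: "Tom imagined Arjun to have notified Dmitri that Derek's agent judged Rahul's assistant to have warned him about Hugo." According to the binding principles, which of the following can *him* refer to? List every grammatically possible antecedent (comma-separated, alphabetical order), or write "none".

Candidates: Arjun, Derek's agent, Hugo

Arjun, Derek's agent

*him* is a pronoun; Principle B requires it to be free in its binding domain — the clause headed by 'warned'.
— Arjun: subject of the clause headed by 'notified'; c-commands the pronoun but lies outside its binding domain — allowed.
— Derek's agent: subject of the clause headed by 'judged'; c-commands the pronoun but lies outside its binding domain — allowed.
— Hugo: second object of the clause headed by 'warned'; is c-commanded by the pronoun; coreference would bind this R-expression — blocked (Principle C).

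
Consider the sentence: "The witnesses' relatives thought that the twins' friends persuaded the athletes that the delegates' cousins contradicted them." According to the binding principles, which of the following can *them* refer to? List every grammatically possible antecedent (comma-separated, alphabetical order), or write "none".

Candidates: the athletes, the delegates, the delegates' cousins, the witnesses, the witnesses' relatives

the athletes, the delegates, the witnesses, the witnesses' relatives

*them* is a pronoun; Principle B requires it to be free in its binding domain — the clause headed by 'contradicted'.
— the athletes: object of the clause headed by 'persuaded'; c-commands the pronoun but lies outside its binding domain — allowed.
— the delegates: possessor inside the subject DP of the clause headed by 'contradicted'; does not c-command the pronoun — Principle B does not apply; allowed.
— the delegates' cousins: subject of the clause headed by 'contradicted'; c-commands the pronoun within its binding domain — blocked (Principle B).
— the witnesses: possessor inside the subject DP of the matrix clause; does not c-command the pronoun — Principle B does not apply; allowed.
— the witnesses' relatives: subject of the matrix clause; c-commands the pronoun but lies outside its binding domain — allowed.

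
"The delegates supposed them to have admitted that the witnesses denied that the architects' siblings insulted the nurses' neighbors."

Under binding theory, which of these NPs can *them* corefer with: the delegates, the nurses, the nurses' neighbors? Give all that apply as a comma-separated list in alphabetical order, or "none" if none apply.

*them* is a pronoun; Principle B requires it to be free in its binding domain — the matrix clause.
— the delegates: subject of the matrix clause; c-commands the pronoun within its binding domain — blocked (Principle B).
— the nurses: possessor inside the object DP of the clause headed by 'insulted'; is c-commanded by the pronoun; coreference would bind this R-expression — blocked (Principle C).
— the nurses' neighbors: object of the clause headed by 'insulted'; is c-commanded by the pronoun; coreference would bind this R-expression — blocked (Principle C).

none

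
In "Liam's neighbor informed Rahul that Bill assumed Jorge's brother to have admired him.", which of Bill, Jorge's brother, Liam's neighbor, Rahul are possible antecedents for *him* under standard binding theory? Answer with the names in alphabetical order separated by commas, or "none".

*him* is a pronoun; Principle B requires it to be free in its binding domain — the clause headed by 'admired'.
— Bill: subject of the clause headed by 'assumed'; c-commands the pronoun but lies outside its binding domain — allowed.
— Jorge's brother: subject of the clause headed by 'admired'; c-commands the pronoun within its binding domain — blocked (Principle B).
— Liam's neighbor: subject of the matrix clause; c-commands the pronoun but lies outside its binding domain — allowed.
— Rahul: object of the matrix clause; c-commands the pronoun but lies outside its binding domain — allowed.

Bill, Liam's neighbor, Rahul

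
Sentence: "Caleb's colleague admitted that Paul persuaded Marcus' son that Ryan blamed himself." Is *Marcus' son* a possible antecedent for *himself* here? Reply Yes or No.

No

*himself* is a reflexive; Principle A requires it to be bound within its binding domain — the clause headed by 'blamed'.
— Marcus' son: object of the clause headed by 'persuaded'; c-commands the reflexive but lies outside its binding domain — cannot bind it (Principle A).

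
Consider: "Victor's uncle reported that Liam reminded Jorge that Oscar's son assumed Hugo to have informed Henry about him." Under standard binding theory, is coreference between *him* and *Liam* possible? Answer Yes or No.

*Liam* is an R-expression; Principle C requires it to be free (not bound by any c-commanding expression).
— him: second object of the clause headed by 'informed'; the pronoun does not c-command the R-expression — coreference allowed.

Yes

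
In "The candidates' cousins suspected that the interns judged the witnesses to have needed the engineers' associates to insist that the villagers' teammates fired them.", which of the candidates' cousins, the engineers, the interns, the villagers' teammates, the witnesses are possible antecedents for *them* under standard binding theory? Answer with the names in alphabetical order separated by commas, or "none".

*them* is a pronoun; Principle B requires it to be free in its binding domain — the clause headed by 'fired'.
— the candidates' cousins: subject of the matrix clause; c-commands the pronoun but lies outside its binding domain — allowed.
— the engineers: possessor inside the subject DP of the clause headed by 'insist'; does not c-command the pronoun — Principle B does not apply; allowed.
— the interns: subject of the clause headed by 'judged'; c-commands the pronoun but lies outside its binding domain — allowed.
— the villagers' teammates: subject of the clause headed by 'fired'; c-commands the pronoun within its binding domain — blocked (Principle B).
— the witnesses: subject of the clause headed by 'needed'; c-commands the pronoun but lies outside its binding domain — allowed.

the candidates' cousins, the engineers, the interns, the witnesses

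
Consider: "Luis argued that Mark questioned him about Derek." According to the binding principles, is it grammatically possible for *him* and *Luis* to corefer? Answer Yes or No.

Yes

*him* is a pronoun; Principle B requires it to be free in its binding domain — the clause headed by 'questioned'.
— Luis: subject of the matrix clause; c-commands the pronoun but lies outside its binding domain — allowed.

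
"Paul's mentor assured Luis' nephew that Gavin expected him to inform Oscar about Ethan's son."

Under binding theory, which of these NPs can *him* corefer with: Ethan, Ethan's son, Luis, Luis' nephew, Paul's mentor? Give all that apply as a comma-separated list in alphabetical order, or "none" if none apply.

*him* is a pronoun; Principle B requires it to be free in its binding domain — the clause headed by 'expected'.
— Ethan: possessor inside the second object DP of the clause headed by 'inform'; is c-commanded by the pronoun; coreference would bind this R-expression — blocked (Principle C).
— Ethan's son: second object of the clause headed by 'inform'; is c-commanded by the pronoun; coreference would bind this R-expression — blocked (Principle C).
— Luis: possessor inside the object DP of the matrix clause; does not c-command the pronoun — Principle B does not apply; allowed.
— Luis' nephew: object of the matrix clause; c-commands the pronoun but lies outside its binding domain — allowed.
— Paul's mentor: subject of the matrix clause; c-commands the pronoun but lies outside its binding domain — allowed.

Luis, Luis' nephew, Paul's mentor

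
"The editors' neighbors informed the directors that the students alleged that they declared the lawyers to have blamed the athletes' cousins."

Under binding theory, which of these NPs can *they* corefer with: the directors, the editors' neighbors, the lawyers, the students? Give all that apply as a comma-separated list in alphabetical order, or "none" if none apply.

the directors, the editors' neighbors, the students

*they* is a pronoun; Principle B requires it to be free in its binding domain — the clause headed by 'declared'.
— the directors: object of the matrix clause; c-commands the pronoun but lies outside its binding domain — allowed.
— the editors' neighbors: subject of the matrix clause; c-commands the pronoun but lies outside its binding domain — allowed.
— the lawyers: subject of the clause headed by 'blamed'; is c-commanded by the pronoun; coreference would bind this R-expression — blocked (Principle C).
— the students: subject of the clause headed by 'alleged'; c-commands the pronoun but lies outside its binding domain — allowed.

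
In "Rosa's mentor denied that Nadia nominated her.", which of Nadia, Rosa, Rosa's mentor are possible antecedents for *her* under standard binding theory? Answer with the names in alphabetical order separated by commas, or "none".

*her* is a pronoun; Principle B requires it to be free in its binding domain — the clause headed by 'nominated'.
— Nadia: subject of the clause headed by 'nominated'; c-commands the pronoun within its binding domain — blocked (Principle B).
— Rosa: possessor inside the subject DP of the matrix clause; does not c-command the pronoun — Principle B does not apply; allowed.
— Rosa's mentor: subject of the matrix clause; c-commands the pronoun but lies outside its binding domain — allowed.

Rosa, Rosa's mentor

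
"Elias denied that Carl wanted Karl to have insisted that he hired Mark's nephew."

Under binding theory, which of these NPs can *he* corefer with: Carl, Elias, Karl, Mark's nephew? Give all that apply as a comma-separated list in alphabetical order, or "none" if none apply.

Carl, Elias, Karl

*he* is a pronoun; Principle B requires it to be free in its binding domain — the clause headed by 'hired'.
— Carl: subject of the clause headed by 'wanted'; c-commands the pronoun but lies outside its binding domain — allowed.
— Elias: subject of the matrix clause; c-commands the pronoun but lies outside its binding domain — allowed.
— Karl: subject of the clause headed by 'insisted'; c-commands the pronoun but lies outside its binding domain — allowed.
— Mark's nephew: object of the clause headed by 'hired'; is c-commanded by the pronoun; coreference would bind this R-expression — blocked (Principle C).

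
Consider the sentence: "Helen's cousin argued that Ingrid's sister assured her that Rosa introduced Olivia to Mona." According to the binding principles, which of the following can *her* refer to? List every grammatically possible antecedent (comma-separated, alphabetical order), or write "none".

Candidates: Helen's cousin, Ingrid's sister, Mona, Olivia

*her* is a pronoun; Principle B requires it to be free in its binding domain — the clause headed by 'assured'.
— Helen's cousin: subject of the matrix clause; c-commands the pronoun but lies outside its binding domain — allowed.
— Ingrid's sister: subject of the clause headed by 'assured'; c-commands the pronoun within its binding domain — blocked (Principle B).
— Mona: second object of the clause headed by 'introduced'; is c-commanded by the pronoun; coreference would bind this R-expression — blocked (Principle C).
— Olivia: object of the clause headed by 'introduced'; is c-commanded by the pronoun; coreference would bind this R-expression — blocked (Principle C).

Helen's cousin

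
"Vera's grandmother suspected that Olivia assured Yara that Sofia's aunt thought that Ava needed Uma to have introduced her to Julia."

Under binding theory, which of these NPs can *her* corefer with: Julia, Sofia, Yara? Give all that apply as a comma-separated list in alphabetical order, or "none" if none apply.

Sofia, Yara

*her* is a pronoun; Principle B requires it to be free in its binding domain — the clause headed by 'introduced'.
— Julia: second object of the clause headed by 'introduced'; is c-commanded by the pronoun; coreference would bind this R-expression — blocked (Principle C).
— Sofia: possessor inside the subject DP of the clause headed by 'thought'; does not c-command the pronoun — Principle B does not apply; allowed.
— Yara: object of the clause headed by 'assured'; c-commands the pronoun but lies outside its binding domain — allowed.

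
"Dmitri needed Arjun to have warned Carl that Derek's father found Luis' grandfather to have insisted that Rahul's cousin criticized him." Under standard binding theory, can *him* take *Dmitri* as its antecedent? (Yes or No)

*him* is a pronoun; Principle B requires it to be free in its binding domain — the clause headed by 'criticized'.
— Dmitri: subject of the matrix clause; c-commands the pronoun but lies outside its binding domain — allowed.

Yes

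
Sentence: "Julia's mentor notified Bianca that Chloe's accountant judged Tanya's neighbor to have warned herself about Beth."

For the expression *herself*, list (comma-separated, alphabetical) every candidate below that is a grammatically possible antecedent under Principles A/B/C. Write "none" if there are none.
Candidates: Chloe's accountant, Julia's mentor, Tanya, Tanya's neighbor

Tanya's neighbor

*herself* is a reflexive; Principle A requires it to be bound within its binding domain — the clause headed by 'warned'.
— Chloe's accountant: subject of the clause headed by 'judged'; c-commands the reflexive but lies outside its binding domain — cannot bind it (Principle A).
— Julia's mentor: subject of the matrix clause; c-commands the reflexive but lies outside its binding domain — cannot bind it (Principle A).
— Tanya: possessor inside the subject DP of the clause headed by 'warned'; does not c-command the reflexive — cannot bind it (Principle A).
— Tanya's neighbor: subject of the clause headed by 'warned'; c-commands the reflexive within its binding domain — allowed (Principle A).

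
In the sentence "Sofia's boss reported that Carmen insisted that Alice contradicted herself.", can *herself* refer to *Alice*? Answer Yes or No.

Yes

*herself* is a reflexive; Principle A requires it to be bound within its binding domain — the clause headed by 'contradicted'.
— Alice: subject of the clause headed by 'contradicted'; c-commands the reflexive within its binding domain — allowed (Principle A).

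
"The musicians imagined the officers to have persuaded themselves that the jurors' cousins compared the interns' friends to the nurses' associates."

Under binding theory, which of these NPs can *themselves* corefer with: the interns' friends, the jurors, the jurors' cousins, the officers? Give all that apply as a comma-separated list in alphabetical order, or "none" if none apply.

*themselves* is a reflexive; Principle A requires it to be bound within its binding domain — the clause headed by 'persuaded'.
— the interns' friends: object of the clause headed by 'compared'; does not c-command the reflexive — cannot bind it (Principle A).
— the jurors: possessor inside the subject DP of the clause headed by 'compared'; does not c-command the reflexive — cannot bind it (Principle A).
— the jurors' cousins: subject of the clause headed by 'compared'; does not c-command the reflexive — cannot bind it (Principle A).
— the officers: subject of the clause headed by 'persuaded'; c-commands the reflexive within its binding domain — allowed (Principle A).

the officers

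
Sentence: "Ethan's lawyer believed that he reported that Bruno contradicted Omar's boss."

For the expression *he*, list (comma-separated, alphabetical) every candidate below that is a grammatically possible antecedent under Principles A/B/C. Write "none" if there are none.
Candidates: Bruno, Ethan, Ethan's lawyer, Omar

Ethan, Ethan's lawyer

*he* is a pronoun; Principle B requires it to be free in its binding domain — the clause headed by 'reported'.
— Bruno: subject of the clause headed by 'contradicted'; is c-commanded by the pronoun; coreference would bind this R-expression — blocked (Principle C).
— Ethan: possessor inside the subject DP of the matrix clause; does not c-command the pronoun — Principle B does not apply; allowed.
— Ethan's lawyer: subject of the matrix clause; c-commands the pronoun but lies outside its binding domain — allowed.
— Omar: possessor inside the object DP of the clause headed by 'contradicted'; is c-commanded by the pronoun; coreference would bind this R-expression — blocked (Principle C).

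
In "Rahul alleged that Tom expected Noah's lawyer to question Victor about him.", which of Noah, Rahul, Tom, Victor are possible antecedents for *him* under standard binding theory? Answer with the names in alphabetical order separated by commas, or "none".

Noah, Rahul, Tom

*him* is a pronoun; Principle B requires it to be free in its binding domain — the clause headed by 'question'.
— Noah: possessor inside the subject DP of the clause headed by 'question'; does not c-command the pronoun — Principle B does not apply; allowed.
— Rahul: subject of the matrix clause; c-commands the pronoun but lies outside its binding domain — allowed.
— Tom: subject of the clause headed by 'expected'; c-commands the pronoun but lies outside its binding domain — allowed.
— Victor: object of the clause headed by 'question'; c-commands the pronoun within its binding domain — blocked (Principle B).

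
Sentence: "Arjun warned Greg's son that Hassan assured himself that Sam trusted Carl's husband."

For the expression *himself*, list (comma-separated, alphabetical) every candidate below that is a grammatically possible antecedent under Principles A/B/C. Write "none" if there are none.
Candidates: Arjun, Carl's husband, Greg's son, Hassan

Hassan

*himself* is a reflexive; Principle A requires it to be bound within its binding domain — the clause headed by 'assured'.
— Arjun: subject of the matrix clause; c-commands the reflexive but lies outside its binding domain — cannot bind it (Principle A).
— Carl's husband: object of the clause headed by 'trusted'; does not c-command the reflexive — cannot bind it (Principle A).
— Greg's son: object of the matrix clause; c-commands the reflexive but lies outside its binding domain — cannot bind it (Principle A).
— Hassan: subject of the clause headed by 'assured'; c-commands the reflexive within its binding domain — allowed (Principle A).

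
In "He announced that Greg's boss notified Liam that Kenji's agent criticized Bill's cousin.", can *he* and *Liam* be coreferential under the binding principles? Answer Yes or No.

No

*Liam* is an R-expression; Principle C requires it to be free (not bound by any c-commanding expression).
— he: subject of the matrix clause; the pronoun c-commands the R-expression — coreference blocked (Principle C).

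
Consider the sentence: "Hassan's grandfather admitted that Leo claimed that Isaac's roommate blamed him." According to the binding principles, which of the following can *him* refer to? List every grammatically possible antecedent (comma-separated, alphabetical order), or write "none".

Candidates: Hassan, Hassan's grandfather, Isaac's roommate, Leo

*him* is a pronoun; Principle B requires it to be free in its binding domain — the clause headed by 'blamed'.
— Hassan: possessor inside the subject DP of the matrix clause; does not c-command the pronoun — Principle B does not apply; allowed.
— Hassan's grandfather: subject of the matrix clause; c-commands the pronoun but lies outside its binding domain — allowed.
— Isaac's roommate: subject of the clause headed by 'blamed'; c-commands the pronoun within its binding domain — blocked (Principle B).
— Leo: subject of the clause headed by 'claimed'; c-commands the pronoun but lies outside its binding domain — allowed.

Hassan, Hassan's grandfather, Leo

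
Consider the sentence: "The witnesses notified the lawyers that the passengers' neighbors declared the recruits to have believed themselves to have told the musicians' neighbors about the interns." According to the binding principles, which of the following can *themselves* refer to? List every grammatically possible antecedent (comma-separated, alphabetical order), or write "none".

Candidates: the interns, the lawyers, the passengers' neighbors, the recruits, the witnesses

the recruits

*themselves* is a reflexive; Principle A requires it to be bound within its binding domain — the clause headed by 'believed'.
— the interns: second object of the clause headed by 'told'; does not c-command the reflexive — cannot bind it (Principle A).
— the lawyers: object of the matrix clause; c-commands the reflexive but lies outside its binding domain — cannot bind it (Principle A).
— the passengers' neighbors: subject of the clause headed by 'declared'; c-commands the reflexive but lies outside its binding domain — cannot bind it (Principle A).
— the recruits: subject of the clause headed by 'believed'; c-commands the reflexive within its binding domain — allowed (Principle A).
— the witnesses: subject of the matrix clause; c-commands the reflexive but lies outside its binding domain — cannot bind it (Principle A).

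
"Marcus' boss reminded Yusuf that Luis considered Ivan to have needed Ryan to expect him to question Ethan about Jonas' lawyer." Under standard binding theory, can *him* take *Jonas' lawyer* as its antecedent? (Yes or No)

No

*him* is a pronoun; Principle B requires it to be free in its binding domain — the clause headed by 'expect'.
— Jonas' lawyer: second object of the clause headed by 'question'; is c-commanded by the pronoun; coreference would bind this R-expression — blocked (Principle C).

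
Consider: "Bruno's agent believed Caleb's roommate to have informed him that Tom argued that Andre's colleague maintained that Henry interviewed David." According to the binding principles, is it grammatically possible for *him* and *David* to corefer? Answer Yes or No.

No

*him* is a pronoun; Principle B requires it to be free in its binding domain — the clause headed by 'informed'.
— David: object of the clause headed by 'interviewed'; is c-commanded by the pronoun; coreference would bind this R-expression — blocked (Principle C).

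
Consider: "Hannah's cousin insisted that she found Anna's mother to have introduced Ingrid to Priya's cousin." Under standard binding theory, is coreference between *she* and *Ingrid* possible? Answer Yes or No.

*Ingrid* is an R-expression; Principle C requires it to be free (not bound by any c-commanding expression).
— she: subject of the clause headed by 'found'; the pronoun c-commands the R-expression — coreference blocked (Principle C).

No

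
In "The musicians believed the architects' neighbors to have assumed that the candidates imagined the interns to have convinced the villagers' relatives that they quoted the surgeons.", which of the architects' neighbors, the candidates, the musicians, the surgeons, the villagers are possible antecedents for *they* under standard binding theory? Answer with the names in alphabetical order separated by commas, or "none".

the architects' neighbors, the candidates, the musicians, the villagers

*they* is a pronoun; Principle B requires it to be free in its binding domain — the clause headed by 'quoted'.
— the architects' neighbors: subject of the clause headed by 'assumed'; c-commands the pronoun but lies outside its binding domain — allowed.
— the candidates: subject of the clause headed by 'imagined'; c-commands the pronoun but lies outside its binding domain — allowed.
— the musicians: subject of the matrix clause; c-commands the pronoun but lies outside its binding domain — allowed.
— the surgeons: object of the clause headed by 'quoted'; is c-commanded by the pronoun; coreference would bind this R-expression — blocked (Principle C).
— the villagers: possessor inside the object DP of the clause headed by 'convinced'; does not c-command the pronoun — Principle B does not apply; allowed.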